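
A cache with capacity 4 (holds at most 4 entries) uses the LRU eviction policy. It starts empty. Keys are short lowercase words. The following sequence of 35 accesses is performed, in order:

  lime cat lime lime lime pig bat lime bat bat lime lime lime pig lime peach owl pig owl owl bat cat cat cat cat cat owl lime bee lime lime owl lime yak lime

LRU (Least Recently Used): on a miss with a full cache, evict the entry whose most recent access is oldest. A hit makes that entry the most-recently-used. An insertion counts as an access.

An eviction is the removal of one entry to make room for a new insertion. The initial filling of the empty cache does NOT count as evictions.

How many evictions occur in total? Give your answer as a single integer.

Answer: 7

Derivation:
LRU simulation (capacity=4):
  1. access lime: MISS. Cache (LRU->MRU): [lime]
  2. access cat: MISS. Cache (LRU->MRU): [lime cat]
  3. access lime: HIT. Cache (LRU->MRU): [cat lime]
  4. access lime: HIT. Cache (LRU->MRU): [cat lime]
  5. access lime: HIT. Cache (LRU->MRU): [cat lime]
  6. access pig: MISS. Cache (LRU->MRU): [cat lime pig]
  7. access bat: MISS. Cache (LRU->MRU): [cat lime pig bat]
  8. access lime: HIT. Cache (LRU->MRU): [cat pig bat lime]
  9. access bat: HIT. Cache (LRU->MRU): [cat pig lime bat]
  10. access bat: HIT. Cache (LRU->MRU): [cat pig lime bat]
  11. access lime: HIT. Cache (LRU->MRU): [cat pig bat lime]
  12. access lime: HIT. Cache (LRU->MRU): [cat pig bat lime]
  13. access lime: HIT. Cache (LRU->MRU): [cat pig bat lime]
  14. access pig: HIT. Cache (LRU->MRU): [cat bat lime pig]
  15. access lime: HIT. Cache (LRU->MRU): [cat bat pig lime]
  16. access peach: MISS, evict cat. Cache (LRU->MRU): [bat pig lime peach]
  17. access owl: MISS, evict bat. Cache (LRU->MRU): [pig lime peach owl]
  18. access pig: HIT. Cache (LRU->MRU): [lime peach owl pig]
  19. access owl: HIT. Cache (LRU->MRU): [lime peach pig owl]
  20. access owl: HIT. Cache (LRU->MRU): [lime peach pig owl]
  21. access bat: MISS, evict lime. Cache (LRU->MRU): [peach pig owl bat]
  22. access cat: MISS, evict peach. Cache (LRU->MRU): [pig owl bat cat]
  23. access cat: HIT. Cache (LRU->MRU): [pig owl bat cat]
  24. access cat: HIT. Cache (LRU->MRU): [pig owl bat cat]
  25. access cat: HIT. Cache (LRU->MRU): [pig owl bat cat]
  26. access cat: HIT. Cache (LRU->MRU): [pig owl bat cat]
  27. access owl: HIT. Cache (LRU->MRU): [pig bat cat owl]
  28. access lime: MISS, evict pig. Cache (LRU->MRU): [bat cat owl lime]
  29. access bee: MISS, evict bat. Cache (LRU->MRU): [cat owl lime bee]
  30. access lime: HIT. Cache (LRU->MRU): [cat owl bee lime]
  31. access lime: HIT. Cache (LRU->MRU): [cat owl bee lime]
  32. access owl: HIT. Cache (LRU->MRU): [cat bee lime owl]
  33. access lime: HIT. Cache (LRU->MRU): [cat bee owl lime]
  34. access yak: MISS, evict cat. Cache (LRU->MRU): [bee owl lime yak]
  35. access lime: HIT. Cache (LRU->MRU): [bee owl yak lime]
Total: 24 hits, 11 misses, 7 evictions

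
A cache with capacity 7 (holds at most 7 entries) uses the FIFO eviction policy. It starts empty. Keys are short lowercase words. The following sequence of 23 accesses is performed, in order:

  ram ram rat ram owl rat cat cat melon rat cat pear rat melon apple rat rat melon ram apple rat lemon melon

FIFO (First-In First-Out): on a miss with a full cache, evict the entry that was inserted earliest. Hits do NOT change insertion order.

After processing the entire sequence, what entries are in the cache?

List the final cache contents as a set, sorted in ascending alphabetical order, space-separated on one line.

Answer: apple cat lemon melon owl pear rat

Derivation:
FIFO simulation (capacity=7):
  1. access ram: MISS. Cache (old->new): [ram]
  2. access ram: HIT. Cache (old->new): [ram]
  3. access rat: MISS. Cache (old->new): [ram rat]
  4. access ram: HIT. Cache (old->new): [ram rat]
  5. access owl: MISS. Cache (old->new): [ram rat owl]
  6. access rat: HIT. Cache (old->new): [ram rat owl]
  7. access cat: MISS. Cache (old->new): [ram rat owl cat]
  8. access cat: HIT. Cache (old->new): [ram rat owl cat]
  9. access melon: MISS. Cache (old->new): [ram rat owl cat melon]
  10. access rat: HIT. Cache (old->new): [ram rat owl cat melon]
  11. access cat: HIT. Cache (old->new): [ram rat owl cat melon]
  12. access pear: MISS. Cache (old->new): [ram rat owl cat melon pear]
  13. access rat: HIT. Cache (old->new): [ram rat owl cat melon pear]
  14. access melon: HIT. Cache (old->new): [ram rat owl cat melon pear]
  15. access apple: MISS. Cache (old->new): [ram rat owl cat melon pear apple]
  16. access rat: HIT. Cache (old->new): [ram rat owl cat melon pear apple]
  17. access rat: HIT. Cache (old->new): [ram rat owl cat melon pear apple]
  18. access melon: HIT. Cache (old->new): [ram rat owl cat melon pear apple]
  19. access ram: HIT. Cache (old->new): [ram rat owl cat melon pear apple]
  20. access apple: HIT. Cache (old->new): [ram rat owl cat melon pear apple]
  21. access rat: HIT. Cache (old->new): [ram rat owl cat melon pear apple]
  22. access lemon: MISS, evict ram. Cache (old->new): [rat owl cat melon pear apple lemon]
  23. access melon: HIT. Cache (old->new): [rat owl cat melon pear apple lemon]
Total: 15 hits, 8 misses, 1 evictions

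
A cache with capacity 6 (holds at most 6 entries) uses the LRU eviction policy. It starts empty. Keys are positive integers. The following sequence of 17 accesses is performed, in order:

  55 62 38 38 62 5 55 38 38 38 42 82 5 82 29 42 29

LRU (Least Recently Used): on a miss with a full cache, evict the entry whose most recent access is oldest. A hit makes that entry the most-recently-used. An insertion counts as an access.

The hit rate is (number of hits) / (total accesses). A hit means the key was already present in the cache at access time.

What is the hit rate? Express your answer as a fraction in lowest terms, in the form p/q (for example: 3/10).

LRU simulation (capacity=6):
  1. access 55: MISS. Cache (LRU->MRU): [55]
  2. access 62: MISS. Cache (LRU->MRU): [55 62]
  3. access 38: MISS. Cache (LRU->MRU): [55 62 38]
  4. access 38: HIT. Cache (LRU->MRU): [55 62 38]
  5. access 62: HIT. Cache (LRU->MRU): [55 38 62]
  6. access 5: MISS. Cache (LRU->MRU): [55 38 62 5]
  7. access 55: HIT. Cache (LRU->MRU): [38 62 5 55]
  8. access 38: HIT. Cache (LRU->MRU): [62 5 55 38]
  9. access 38: HIT. Cache (LRU->MRU): [62 5 55 38]
  10. access 38: HIT. Cache (LRU->MRU): [62 5 55 38]
  11. access 42: MISS. Cache (LRU->MRU): [62 5 55 38 42]
  12. access 82: MISS. Cache (LRU->MRU): [62 5 55 38 42 82]
  13. access 5: HIT. Cache (LRU->MRU): [62 55 38 42 82 5]
  14. access 82: HIT. Cache (LRU->MRU): [62 55 38 42 5 82]
  15. access 29: MISS, evict 62. Cache (LRU->MRU): [55 38 42 5 82 29]
  16. access 42: HIT. Cache (LRU->MRU): [55 38 5 82 29 42]
  17. access 29: HIT. Cache (LRU->MRU): [55 38 5 82 42 29]
Total: 10 hits, 7 misses, 1 evictions

Hit rate = 10/17

Answer: 10/17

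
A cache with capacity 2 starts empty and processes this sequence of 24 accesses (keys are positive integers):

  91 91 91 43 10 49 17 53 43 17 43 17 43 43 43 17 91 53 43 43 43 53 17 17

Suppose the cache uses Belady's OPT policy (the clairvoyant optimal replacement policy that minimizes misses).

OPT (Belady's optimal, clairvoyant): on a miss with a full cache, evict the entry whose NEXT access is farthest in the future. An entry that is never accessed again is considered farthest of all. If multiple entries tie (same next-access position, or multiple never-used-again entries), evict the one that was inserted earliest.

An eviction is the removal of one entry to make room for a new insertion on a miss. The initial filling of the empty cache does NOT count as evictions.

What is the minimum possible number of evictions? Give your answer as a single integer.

OPT (Belady) simulation (capacity=2):
  1. access 91: MISS. Cache: [91]
  2. access 91: HIT. Next use of 91: step 3. Cache: [91]
  3. access 91: HIT. Next use of 91: step 17. Cache: [91]
  4. access 43: MISS. Cache: [91 43]
  5. access 10: MISS, evict 91 (next use: step 17). Cache: [43 10]
  6. access 49: MISS, evict 10 (next use: never). Cache: [43 49]
  7. access 17: MISS, evict 49 (next use: never). Cache: [43 17]
  8. access 53: MISS, evict 17 (next use: step 10). Cache: [43 53]
  9. access 43: HIT. Next use of 43: step 11. Cache: [43 53]
  10. access 17: MISS, evict 53 (next use: step 18). Cache: [43 17]
  11. access 43: HIT. Next use of 43: step 13. Cache: [43 17]
  12. access 17: HIT. Next use of 17: step 16. Cache: [43 17]
  13. access 43: HIT. Next use of 43: step 14. Cache: [43 17]
  14. access 43: HIT. Next use of 43: step 15. Cache: [43 17]
  15. access 43: HIT. Next use of 43: step 19. Cache: [43 17]
  16. access 17: HIT. Next use of 17: step 23. Cache: [43 17]
  17. access 91: MISS, evict 17 (next use: step 23). Cache: [43 91]
  18. access 53: MISS, evict 91 (next use: never). Cache: [43 53]
  19. access 43: HIT. Next use of 43: step 20. Cache: [43 53]
  20. access 43: HIT. Next use of 43: step 21. Cache: [43 53]
  21. access 43: HIT. Next use of 43: never. Cache: [43 53]
  22. access 53: HIT. Next use of 53: never. Cache: [43 53]
  23. access 17: MISS, evict 43 (next use: never). Cache: [53 17]
  24. access 17: HIT. Next use of 17: never. Cache: [53 17]
Total: 14 hits, 10 misses, 8 evictions

Answer: 8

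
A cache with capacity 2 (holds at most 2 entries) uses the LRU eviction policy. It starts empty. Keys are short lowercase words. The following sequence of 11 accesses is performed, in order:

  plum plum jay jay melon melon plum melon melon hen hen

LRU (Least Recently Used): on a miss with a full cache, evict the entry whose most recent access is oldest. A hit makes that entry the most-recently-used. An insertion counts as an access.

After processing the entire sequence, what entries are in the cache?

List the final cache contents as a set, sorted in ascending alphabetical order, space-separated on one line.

LRU simulation (capacity=2):
  1. access plum: MISS. Cache (LRU->MRU): [plum]
  2. access plum: HIT. Cache (LRU->MRU): [plum]
  3. access jay: MISS. Cache (LRU->MRU): [plum jay]
  4. access jay: HIT. Cache (LRU->MRU): [plum jay]
  5. access melon: MISS, evict plum. Cache (LRU->MRU): [jay melon]
  6. access melon: HIT. Cache (LRU->MRU): [jay melon]
  7. access plum: MISS, evict jay. Cache (LRU->MRU): [melon plum]
  8. access melon: HIT. Cache (LRU->MRU): [plum melon]
  9. access melon: HIT. Cache (LRU->MRU): [plum melon]
  10. access hen: MISS, evict plum. Cache (LRU->MRU): [melon hen]
  11. access hen: HIT. Cache (LRU->MRU): [melon hen]
Total: 6 hits, 5 misses, 3 evictions

Answer: hen melon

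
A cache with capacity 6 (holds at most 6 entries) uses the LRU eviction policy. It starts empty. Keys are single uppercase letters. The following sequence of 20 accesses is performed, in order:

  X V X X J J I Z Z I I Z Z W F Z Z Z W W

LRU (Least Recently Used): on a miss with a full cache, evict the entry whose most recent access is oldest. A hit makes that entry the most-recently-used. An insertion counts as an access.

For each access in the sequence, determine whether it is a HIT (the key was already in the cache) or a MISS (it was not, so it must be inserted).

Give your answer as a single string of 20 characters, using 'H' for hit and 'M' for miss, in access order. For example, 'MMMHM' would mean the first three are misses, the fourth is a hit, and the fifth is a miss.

Answer: MMHHMHMMHHHHHMMHHHHH

Derivation:
LRU simulation (capacity=6):
  1. access X: MISS. Cache (LRU->MRU): [X]
  2. access V: MISS. Cache (LRU->MRU): [X V]
  3. access X: HIT. Cache (LRU->MRU): [V X]
  4. access X: HIT. Cache (LRU->MRU): [V X]
  5. access J: MISS. Cache (LRU->MRU): [V X J]
  6. access J: HIT. Cache (LRU->MRU): [V X J]
  7. access I: MISS. Cache (LRU->MRU): [V X J I]
  8. access Z: MISS. Cache (LRU->MRU): [V X J I Z]
  9. access Z: HIT. Cache (LRU->MRU): [V X J I Z]
  10. access I: HIT. Cache (LRU->MRU): [V X J Z I]
  11. access I: HIT. Cache (LRU->MRU): [V X J Z I]
  12. access Z: HIT. Cache (LRU->MRU): [V X J I Z]
  13. access Z: HIT. Cache (LRU->MRU): [V X J I Z]
  14. access W: MISS. Cache (LRU->MRU): [V X J I Z W]
  15. access F: MISS, evict V. Cache (LRU->MRU): [X J I Z W F]
  16. access Z: HIT. Cache (LRU->MRU): [X J I W F Z]
  17. access Z: HIT. Cache (LRU->MRU): [X J I W F Z]
  18. access Z: HIT. Cache (LRU->MRU): [X J I W F Z]
  19. access W: HIT. Cache (LRU->MRU): [X J I F Z W]
  20. access W: HIT. Cache (LRU->MRU): [X J I F Z W]
Total: 13 hits, 7 misses, 1 evictions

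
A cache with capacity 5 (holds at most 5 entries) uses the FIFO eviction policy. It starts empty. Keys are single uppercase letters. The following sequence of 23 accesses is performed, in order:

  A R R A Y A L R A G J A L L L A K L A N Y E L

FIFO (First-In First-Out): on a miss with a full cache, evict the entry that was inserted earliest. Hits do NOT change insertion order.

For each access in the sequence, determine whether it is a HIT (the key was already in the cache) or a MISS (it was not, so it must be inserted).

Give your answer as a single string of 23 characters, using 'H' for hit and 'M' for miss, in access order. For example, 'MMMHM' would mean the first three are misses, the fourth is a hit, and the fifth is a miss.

Answer: MMHHMHMHHMMMHHHHMHHMMMM

Derivation:
FIFO simulation (capacity=5):
  1. access A: MISS. Cache (old->new): [A]
  2. access R: MISS. Cache (old->new): [A R]
  3. access R: HIT. Cache (old->new): [A R]
  4. access A: HIT. Cache (old->new): [A R]
  5. access Y: MISS. Cache (old->new): [A R Y]
  6. access A: HIT. Cache (old->new): [A R Y]
  7. access L: MISS. Cache (old->new): [A R Y L]
  8. access R: HIT. Cache (old->new): [A R Y L]
  9. access A: HIT. Cache (old->new): [A R Y L]
  10. access G: MISS. Cache (old->new): [A R Y L G]
  11. access J: MISS, evict A. Cache (old->new): [R Y L G J]
  12. access A: MISS, evict R. Cache (old->new): [Y L G J A]
  13. access L: HIT. Cache (old->new): [Y L G J A]
  14. access L: HIT. Cache (old->new): [Y L G J A]
  15. access L: HIT. Cache (old->new): [Y L G J A]
  16. access A: HIT. Cache (old->new): [Y L G J A]
  17. access K: MISS, evict Y. Cache (old->new): [L G J A K]
  18. access L: HIT. Cache (old->new): [L G J A K]
  19. access A: HIT. Cache (old->new): [L G J A K]
  20. access N: MISS, evict L. Cache (old->new): [G J A K N]
  21. access Y: MISS, evict G. Cache (old->new): [J A K N Y]
  22. access E: MISS, evict J. Cache (old->new): [A K N Y E]
  23. access L: MISS, evict A. Cache (old->new): [K N Y E L]
Total: 11 hits, 12 misses, 7 evictions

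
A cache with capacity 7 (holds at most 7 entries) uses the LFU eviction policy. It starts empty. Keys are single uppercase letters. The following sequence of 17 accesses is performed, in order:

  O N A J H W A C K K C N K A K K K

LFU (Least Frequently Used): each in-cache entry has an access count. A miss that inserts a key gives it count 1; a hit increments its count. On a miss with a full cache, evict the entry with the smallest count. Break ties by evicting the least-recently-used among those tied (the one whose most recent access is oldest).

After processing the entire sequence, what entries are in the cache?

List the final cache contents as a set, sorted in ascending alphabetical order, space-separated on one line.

LFU simulation (capacity=7):
  1. access O: MISS. Cache: [O(c=1)]
  2. access N: MISS. Cache: [O(c=1) N(c=1)]
  3. access A: MISS. Cache: [O(c=1) N(c=1) A(c=1)]
  4. access J: MISS. Cache: [O(c=1) N(c=1) A(c=1) J(c=1)]
  5. access H: MISS. Cache: [O(c=1) N(c=1) A(c=1) J(c=1) H(c=1)]
  6. access W: MISS. Cache: [O(c=1) N(c=1) A(c=1) J(c=1) H(c=1) W(c=1)]
  7. access A: HIT, count now 2. Cache: [O(c=1) N(c=1) J(c=1) H(c=1) W(c=1) A(c=2)]
  8. access C: MISS. Cache: [O(c=1) N(c=1) J(c=1) H(c=1) W(c=1) C(c=1) A(c=2)]
  9. access K: MISS, evict O(c=1). Cache: [N(c=1) J(c=1) H(c=1) W(c=1) C(c=1) K(c=1) A(c=2)]
  10. access K: HIT, count now 2. Cache: [N(c=1) J(c=1) H(c=1) W(c=1) C(c=1) A(c=2) K(c=2)]
  11. access C: HIT, count now 2. Cache: [N(c=1) J(c=1) H(c=1) W(c=1) A(c=2) K(c=2) C(c=2)]
  12. access N: HIT, count now 2. Cache: [J(c=1) H(c=1) W(c=1) A(c=2) K(c=2) C(c=2) N(c=2)]
  13. access K: HIT, count now 3. Cache: [J(c=1) H(c=1) W(c=1) A(c=2) C(c=2) N(c=2) K(c=3)]
  14. access A: HIT, count now 3. Cache: [J(c=1) H(c=1) W(c=1) C(c=2) N(c=2) K(c=3) A(c=3)]
  15. access K: HIT, count now 4. Cache: [J(c=1) H(c=1) W(c=1) C(c=2) N(c=2) A(c=3) K(c=4)]
  16. access K: HIT, count now 5. Cache: [J(c=1) H(c=1) W(c=1) C(c=2) N(c=2) A(c=3) K(c=5)]
  17. access K: HIT, count now 6. Cache: [J(c=1) H(c=1) W(c=1) C(c=2) N(c=2) A(c=3) K(c=6)]
Total: 9 hits, 8 misses, 1 evictions

Answer: A C H J K N W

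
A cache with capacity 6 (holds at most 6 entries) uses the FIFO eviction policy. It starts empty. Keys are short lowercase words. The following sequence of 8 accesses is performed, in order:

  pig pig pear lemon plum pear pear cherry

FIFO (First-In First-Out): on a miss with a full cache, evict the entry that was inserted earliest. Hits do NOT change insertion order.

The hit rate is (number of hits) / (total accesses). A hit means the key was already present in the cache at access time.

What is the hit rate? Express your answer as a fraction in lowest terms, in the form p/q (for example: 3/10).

Answer: 3/8

Derivation:
FIFO simulation (capacity=6):
  1. access pig: MISS. Cache (old->new): [pig]
  2. access pig: HIT. Cache (old->new): [pig]
  3. access pear: MISS. Cache (old->new): [pig pear]
  4. access lemon: MISS. Cache (old->new): [pig pear lemon]
  5. access plum: MISS. Cache (old->new): [pig pear lemon plum]
  6. access pear: HIT. Cache (old->new): [pig pear lemon plum]
  7. access pear: HIT. Cache (old->new): [pig pear lemon plum]
  8. access cherry: MISS. Cache (old->new): [pig pear lemon plum cherry]
Total: 3 hits, 5 misses, 0 evictions

Hit rate = 3/8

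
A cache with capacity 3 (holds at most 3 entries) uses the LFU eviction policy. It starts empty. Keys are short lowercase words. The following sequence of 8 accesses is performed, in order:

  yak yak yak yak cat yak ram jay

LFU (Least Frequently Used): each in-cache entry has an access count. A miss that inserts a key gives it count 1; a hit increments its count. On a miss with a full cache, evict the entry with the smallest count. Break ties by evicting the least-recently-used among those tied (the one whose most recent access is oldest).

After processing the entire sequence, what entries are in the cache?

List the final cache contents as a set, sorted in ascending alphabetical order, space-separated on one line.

Answer: jay ram yak

Derivation:
LFU simulation (capacity=3):
  1. access yak: MISS. Cache: [yak(c=1)]
  2. access yak: HIT, count now 2. Cache: [yak(c=2)]
  3. access yak: HIT, count now 3. Cache: [yak(c=3)]
  4. access yak: HIT, count now 4. Cache: [yak(c=4)]
  5. access cat: MISS. Cache: [cat(c=1) yak(c=4)]
  6. access yak: HIT, count now 5. Cache: [cat(c=1) yak(c=5)]
  7. access ram: MISS. Cache: [cat(c=1) ram(c=1) yak(c=5)]
  8. access jay: MISS, evict cat(c=1). Cache: [ram(c=1) jay(c=1) yak(c=5)]
Total: 4 hits, 4 misses, 1 evictions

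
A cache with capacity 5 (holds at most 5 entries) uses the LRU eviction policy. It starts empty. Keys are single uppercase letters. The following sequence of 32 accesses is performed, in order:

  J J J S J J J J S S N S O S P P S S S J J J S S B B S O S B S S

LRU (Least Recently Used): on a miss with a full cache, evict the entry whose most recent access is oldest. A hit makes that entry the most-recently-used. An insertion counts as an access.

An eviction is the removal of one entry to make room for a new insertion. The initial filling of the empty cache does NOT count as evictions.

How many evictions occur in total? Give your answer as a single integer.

Answer: 1

Derivation:
LRU simulation (capacity=5):
  1. access J: MISS. Cache (LRU->MRU): [J]
  2. access J: HIT. Cache (LRU->MRU): [J]
  3. access J: HIT. Cache (LRU->MRU): [J]
  4. access S: MISS. Cache (LRU->MRU): [J S]
  5. access J: HIT. Cache (LRU->MRU): [S J]
  6. access J: HIT. Cache (LRU->MRU): [S J]
  7. access J: HIT. Cache (LRU->MRU): [S J]
  8. access J: HIT. Cache (LRU->MRU): [S J]
  9. access S: HIT. Cache (LRU->MRU): [J S]
  10. access S: HIT. Cache (LRU->MRU): [J S]
  11. access N: MISS. Cache (LRU->MRU): [J S N]
  12. access S: HIT. Cache (LRU->MRU): [J N S]
  13. access O: MISS. Cache (LRU->MRU): [J N S O]
  14. access S: HIT. Cache (LRU->MRU): [J N O S]
  15. access P: MISS. Cache (LRU->MRU): [J N O S P]
  16. access P: HIT. Cache (LRU->MRU): [J N O S P]
  17. access S: HIT. Cache (LRU->MRU): [J N O P S]
  18. access S: HIT. Cache (LRU->MRU): [J N O P S]
  19. access S: HIT. Cache (LRU->MRU): [J N O P S]
  20. access J: HIT. Cache (LRU->MRU): [N O P S J]
  21. access J: HIT. Cache (LRU->MRU): [N O P S J]
  22. access J: HIT. Cache (LRU->MRU): [N O P S J]
  23. access S: HIT. Cache (LRU->MRU): [N O P J S]
  24. access S: HIT. Cache (LRU->MRU): [N O P J S]
  25. access B: MISS, evict N. Cache (LRU->MRU): [O P J S B]
  26. access B: HIT. Cache (LRU->MRU): [O P J S B]
  27. access S: HIT. Cache (LRU->MRU): [O P J B S]
  28. access O: HIT. Cache (LRU->MRU): [P J B S O]
  29. access S: HIT. Cache (LRU->MRU): [P J B O S]
  30. access B: HIT. Cache (LRU->MRU): [P J O S B]
  31. access S: HIT. Cache (LRU->MRU): [P J O B S]
  32. access S: HIT. Cache (LRU->MRU): [P J O B S]
Total: 26 hits, 6 misses, 1 evictions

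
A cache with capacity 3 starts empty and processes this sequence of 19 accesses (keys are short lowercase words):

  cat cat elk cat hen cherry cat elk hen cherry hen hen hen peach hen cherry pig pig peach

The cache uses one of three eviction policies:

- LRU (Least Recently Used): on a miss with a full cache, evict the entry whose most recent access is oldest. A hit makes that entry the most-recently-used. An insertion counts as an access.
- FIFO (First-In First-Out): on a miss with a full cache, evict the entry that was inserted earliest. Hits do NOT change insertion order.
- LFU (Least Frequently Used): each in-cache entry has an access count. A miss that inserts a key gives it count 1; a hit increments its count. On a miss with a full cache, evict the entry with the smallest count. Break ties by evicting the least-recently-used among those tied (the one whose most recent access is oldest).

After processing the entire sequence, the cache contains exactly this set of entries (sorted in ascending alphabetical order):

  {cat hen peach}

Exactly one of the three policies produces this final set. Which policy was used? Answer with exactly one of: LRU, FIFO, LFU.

Simulating under each policy and comparing final sets:
  LRU: final set = {cherry peach pig} -> differs
  FIFO: final set = {cherry peach pig} -> differs
  LFU: final set = {cat hen peach} -> MATCHES target
Only LFU produces the target set.

Answer: LFU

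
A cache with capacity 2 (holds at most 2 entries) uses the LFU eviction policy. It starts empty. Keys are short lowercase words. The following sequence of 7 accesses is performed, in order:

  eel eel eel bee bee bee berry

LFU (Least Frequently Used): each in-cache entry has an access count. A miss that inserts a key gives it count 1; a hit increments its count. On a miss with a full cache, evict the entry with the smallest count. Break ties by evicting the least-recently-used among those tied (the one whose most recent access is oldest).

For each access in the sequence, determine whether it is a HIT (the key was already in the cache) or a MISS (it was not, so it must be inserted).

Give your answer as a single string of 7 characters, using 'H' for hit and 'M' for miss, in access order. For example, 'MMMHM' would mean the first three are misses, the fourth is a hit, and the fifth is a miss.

LFU simulation (capacity=2):
  1. access eel: MISS. Cache: [eel(c=1)]
  2. access eel: HIT, count now 2. Cache: [eel(c=2)]
  3. access eel: HIT, count now 3. Cache: [eel(c=3)]
  4. access bee: MISS. Cache: [bee(c=1) eel(c=3)]
  5. access bee: HIT, count now 2. Cache: [bee(c=2) eel(c=3)]
  6. access bee: HIT, count now 3. Cache: [eel(c=3) bee(c=3)]
  7. access berry: MISS, evict eel(c=3). Cache: [berry(c=1) bee(c=3)]
Total: 4 hits, 3 misses, 1 evictions

Answer: MHHMHHM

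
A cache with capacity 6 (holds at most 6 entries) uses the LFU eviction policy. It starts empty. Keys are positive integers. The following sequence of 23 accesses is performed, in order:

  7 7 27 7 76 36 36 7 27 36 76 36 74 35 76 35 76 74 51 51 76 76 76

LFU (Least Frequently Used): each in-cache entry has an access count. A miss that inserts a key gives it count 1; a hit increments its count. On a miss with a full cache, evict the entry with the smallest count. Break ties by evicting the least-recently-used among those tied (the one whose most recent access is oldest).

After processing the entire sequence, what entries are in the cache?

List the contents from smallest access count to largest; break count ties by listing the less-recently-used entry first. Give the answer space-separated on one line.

LFU simulation (capacity=6):
  1. access 7: MISS. Cache: [7(c=1)]
  2. access 7: HIT, count now 2. Cache: [7(c=2)]
  3. access 27: MISS. Cache: [27(c=1) 7(c=2)]
  4. access 7: HIT, count now 3. Cache: [27(c=1) 7(c=3)]
  5. access 76: MISS. Cache: [27(c=1) 76(c=1) 7(c=3)]
  6. access 36: MISS. Cache: [27(c=1) 76(c=1) 36(c=1) 7(c=3)]
  7. access 36: HIT, count now 2. Cache: [27(c=1) 76(c=1) 36(c=2) 7(c=3)]
  8. access 7: HIT, count now 4. Cache: [27(c=1) 76(c=1) 36(c=2) 7(c=4)]
  9. access 27: HIT, count now 2. Cache: [76(c=1) 36(c=2) 27(c=2) 7(c=4)]
  10. access 36: HIT, count now 3. Cache: [76(c=1) 27(c=2) 36(c=3) 7(c=4)]
  11. access 76: HIT, count now 2. Cache: [27(c=2) 76(c=2) 36(c=3) 7(c=4)]
  12. access 36: HIT, count now 4. Cache: [27(c=2) 76(c=2) 7(c=4) 36(c=4)]
  13. access 74: MISS. Cache: [74(c=1) 27(c=2) 76(c=2) 7(c=4) 36(c=4)]
  14. access 35: MISS. Cache: [74(c=1) 35(c=1) 27(c=2) 76(c=2) 7(c=4) 36(c=4)]
  15. access 76: HIT, count now 3. Cache: [74(c=1) 35(c=1) 27(c=2) 76(c=3) 7(c=4) 36(c=4)]
  16. access 35: HIT, count now 2. Cache: [74(c=1) 27(c=2) 35(c=2) 76(c=3) 7(c=4) 36(c=4)]
  17. access 76: HIT, count now 4. Cache: [74(c=1) 27(c=2) 35(c=2) 7(c=4) 36(c=4) 76(c=4)]
  18. access 74: HIT, count now 2. Cache: [27(c=2) 35(c=2) 74(c=2) 7(c=4) 36(c=4) 76(c=4)]
  19. access 51: MISS, evict 27(c=2). Cache: [51(c=1) 35(c=2) 74(c=2) 7(c=4) 36(c=4) 76(c=4)]
  20. access 51: HIT, count now 2. Cache: [35(c=2) 74(c=2) 51(c=2) 7(c=4) 36(c=4) 76(c=4)]
  21. access 76: HIT, count now 5. Cache: [35(c=2) 74(c=2) 51(c=2) 7(c=4) 36(c=4) 76(c=5)]
  22. access 76: HIT, count now 6. Cache: [35(c=2) 74(c=2) 51(c=2) 7(c=4) 36(c=4) 76(c=6)]
  23. access 76: HIT, count now 7. Cache: [35(c=2) 74(c=2) 51(c=2) 7(c=4) 36(c=4) 76(c=7)]
Total: 16 hits, 7 misses, 1 evictions

Answer: 35 74 51 7 36 76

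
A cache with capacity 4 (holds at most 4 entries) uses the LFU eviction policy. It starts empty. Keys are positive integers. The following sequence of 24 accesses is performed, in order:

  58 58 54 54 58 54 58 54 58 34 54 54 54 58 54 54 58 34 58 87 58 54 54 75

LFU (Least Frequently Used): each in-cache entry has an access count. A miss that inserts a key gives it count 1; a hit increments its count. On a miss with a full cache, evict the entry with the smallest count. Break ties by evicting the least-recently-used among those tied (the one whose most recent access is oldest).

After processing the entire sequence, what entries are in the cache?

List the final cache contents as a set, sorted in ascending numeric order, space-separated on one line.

LFU simulation (capacity=4):
  1. access 58: MISS. Cache: [58(c=1)]
  2. access 58: HIT, count now 2. Cache: [58(c=2)]
  3. access 54: MISS. Cache: [54(c=1) 58(c=2)]
  4. access 54: HIT, count now 2. Cache: [58(c=2) 54(c=2)]
  5. access 58: HIT, count now 3. Cache: [54(c=2) 58(c=3)]
  6. access 54: HIT, count now 3. Cache: [58(c=3) 54(c=3)]
  7. access 58: HIT, count now 4. Cache: [54(c=3) 58(c=4)]
  8. access 54: HIT, count now 4. Cache: [58(c=4) 54(c=4)]
  9. access 58: HIT, count now 5. Cache: [54(c=4) 58(c=5)]
  10. access 34: MISS. Cache: [34(c=1) 54(c=4) 58(c=5)]
  11. access 54: HIT, count now 5. Cache: [34(c=1) 58(c=5) 54(c=5)]
  12. access 54: HIT, count now 6. Cache: [34(c=1) 58(c=5) 54(c=6)]
  13. access 54: HIT, count now 7. Cache: [34(c=1) 58(c=5) 54(c=7)]
  14. access 58: HIT, count now 6. Cache: [34(c=1) 58(c=6) 54(c=7)]
  15. access 54: HIT, count now 8. Cache: [34(c=1) 58(c=6) 54(c=8)]
  16. access 54: HIT, count now 9. Cache: [34(c=1) 58(c=6) 54(c=9)]
  17. access 58: HIT, count now 7. Cache: [34(c=1) 58(c=7) 54(c=9)]
  18. access 34: HIT, count now 2. Cache: [34(c=2) 58(c=7) 54(c=9)]
  19. access 58: HIT, count now 8. Cache: [34(c=2) 58(c=8) 54(c=9)]
  20. access 87: MISS. Cache: [87(c=1) 34(c=2) 58(c=8) 54(c=9)]
  21. access 58: HIT, count now 9. Cache: [87(c=1) 34(c=2) 54(c=9) 58(c=9)]
  22. access 54: HIT, count now 10. Cache: [87(c=1) 34(c=2) 58(c=9) 54(c=10)]
  23. access 54: HIT, count now 11. Cache: [87(c=1) 34(c=2) 58(c=9) 54(c=11)]
  24. access 75: MISS, evict 87(c=1). Cache: [75(c=1) 34(c=2) 58(c=9) 54(c=11)]
Total: 19 hits, 5 misses, 1 evictions

Answer: 34 54 58 75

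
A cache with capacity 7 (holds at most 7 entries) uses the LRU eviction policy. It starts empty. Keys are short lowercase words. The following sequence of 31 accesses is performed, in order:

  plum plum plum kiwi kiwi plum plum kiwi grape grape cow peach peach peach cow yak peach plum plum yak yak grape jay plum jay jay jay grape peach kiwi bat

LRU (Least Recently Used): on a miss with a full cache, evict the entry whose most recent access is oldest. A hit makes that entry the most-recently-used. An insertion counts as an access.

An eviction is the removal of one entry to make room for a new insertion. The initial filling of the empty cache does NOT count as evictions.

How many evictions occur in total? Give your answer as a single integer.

LRU simulation (capacity=7):
  1. access plum: MISS. Cache (LRU->MRU): [plum]
  2. access plum: HIT. Cache (LRU->MRU): [plum]
  3. access plum: HIT. Cache (LRU->MRU): [plum]
  4. access kiwi: MISS. Cache (LRU->MRU): [plum kiwi]
  5. access kiwi: HIT. Cache (LRU->MRU): [plum kiwi]
  6. access plum: HIT. Cache (LRU->MRU): [kiwi plum]
  7. access plum: HIT. Cache (LRU->MRU): [kiwi plum]
  8. access kiwi: HIT. Cache (LRU->MRU): [plum kiwi]
  9. access grape: MISS. Cache (LRU->MRU): [plum kiwi grape]
  10. access grape: HIT. Cache (LRU->MRU): [plum kiwi grape]
  11. access cow: MISS. Cache (LRU->MRU): [plum kiwi grape cow]
  12. access peach: MISS. Cache (LRU->MRU): [plum kiwi grape cow peach]
  13. access peach: HIT. Cache (LRU->MRU): [plum kiwi grape cow peach]
  14. access peach: HIT. Cache (LRU->MRU): [plum kiwi grape cow peach]
  15. access cow: HIT. Cache (LRU->MRU): [plum kiwi grape peach cow]
  16. access yak: MISS. Cache (LRU->MRU): [plum kiwi grape peach cow yak]
  17. access peach: HIT. Cache (LRU->MRU): [plum kiwi grape cow yak peach]
  18. access plum: HIT. Cache (LRU->MRU): [kiwi grape cow yak peach plum]
  19. access plum: HIT. Cache (LRU->MRU): [kiwi grape cow yak peach plum]
  20. access yak: HIT. Cache (LRU->MRU): [kiwi grape cow peach plum yak]
  21. access yak: HIT. Cache (LRU->MRU): [kiwi grape cow peach plum yak]
  22. access grape: HIT. Cache (LRU->MRU): [kiwi cow peach plum yak grape]
  23. access jay: MISS. Cache (LRU->MRU): [kiwi cow peach plum yak grape jay]
  24. access plum: HIT. Cache (LRU->MRU): [kiwi cow peach yak grape jay plum]
  25. access jay: HIT. Cache (LRU->MRU): [kiwi cow peach yak grape plum jay]
  26. access jay: HIT. Cache (LRU->MRU): [kiwi cow peach yak grape plum jay]
  27. access jay: HIT. Cache (LRU->MRU): [kiwi cow peach yak grape plum jay]
  28. access grape: HIT. Cache (LRU->MRU): [kiwi cow peach yak plum jay grape]
  29. access peach: HIT. Cache (LRU->MRU): [kiwi cow yak plum jay grape peach]
  30. access kiwi: HIT. Cache (LRU->MRU): [cow yak plum jay grape peach kiwi]
  31. access bat: MISS, evict cow. Cache (LRU->MRU): [yak plum jay grape peach kiwi bat]
Total: 23 hits, 8 misses, 1 evictions

Answer: 1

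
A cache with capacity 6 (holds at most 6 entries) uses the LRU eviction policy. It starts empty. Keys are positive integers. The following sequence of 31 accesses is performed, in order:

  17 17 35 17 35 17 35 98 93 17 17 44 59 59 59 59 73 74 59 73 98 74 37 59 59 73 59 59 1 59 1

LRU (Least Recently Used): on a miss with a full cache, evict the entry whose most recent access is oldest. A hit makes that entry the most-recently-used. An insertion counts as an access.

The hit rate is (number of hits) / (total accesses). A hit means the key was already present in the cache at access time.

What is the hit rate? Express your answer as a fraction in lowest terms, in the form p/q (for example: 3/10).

Answer: 20/31

Derivation:
LRU simulation (capacity=6):
  1. access 17: MISS. Cache (LRU->MRU): [17]
  2. access 17: HIT. Cache (LRU->MRU): [17]
  3. access 35: MISS. Cache (LRU->MRU): [17 35]
  4. access 17: HIT. Cache (LRU->MRU): [35 17]
  5. access 35: HIT. Cache (LRU->MRU): [17 35]
  6. access 17: HIT. Cache (LRU->MRU): [35 17]
  7. access 35: HIT. Cache (LRU->MRU): [17 35]
  8. access 98: MISS. Cache (LRU->MRU): [17 35 98]
  9. access 93: MISS. Cache (LRU->MRU): [17 35 98 93]
  10. access 17: HIT. Cache (LRU->MRU): [35 98 93 17]
  11. access 17: HIT. Cache (LRU->MRU): [35 98 93 17]
  12. access 44: MISS. Cache (LRU->MRU): [35 98 93 17 44]
  13. access 59: MISS. Cache (LRU->MRU): [35 98 93 17 44 59]
  14. access 59: HIT. Cache (LRU->MRU): [35 98 93 17 44 59]
  15. access 59: HIT. Cache (LRU->MRU): [35 98 93 17 44 59]
  16. access 59: HIT. Cache (LRU->MRU): [35 98 93 17 44 59]
  17. access 73: MISS, evict 35. Cache (LRU->MRU): [98 93 17 44 59 73]
  18. access 74: MISS, evict 98. Cache (LRU->MRU): [93 17 44 59 73 74]
  19. access 59: HIT. Cache (LRU->MRU): [93 17 44 73 74 59]
  20. access 73: HIT. Cache (LRU->MRU): [93 17 44 74 59 73]
  21. access 98: MISS, evict 93. Cache (LRU->MRU): [17 44 74 59 73 98]
  22. access 74: HIT. Cache (LRU->MRU): [17 44 59 73 98 74]
  23. access 37: MISS, evict 17. Cache (LRU->MRU): [44 59 73 98 74 37]
  24. access 59: HIT. Cache (LRU->MRU): [44 73 98 74 37 59]
  25. access 59: HIT. Cache (LRU->MRU): [44 73 98 74 37 59]
  26. access 73: HIT. Cache (LRU->MRU): [44 98 74 37 59 73]
  27. access 59: HIT. Cache (LRU->MRU): [44 98 74 37 73 59]
  28. access 59: HIT. Cache (LRU->MRU): [44 98 74 37 73 59]
  29. access 1: MISS, evict 44. Cache (LRU->MRU): [98 74 37 73 59 1]
  30. access 59: HIT. Cache (LRU->MRU): [98 74 37 73 1 59]
  31. access 1: HIT. Cache (LRU->MRU): [98 74 37 73 59 1]
Total: 20 hits, 11 misses, 5 evictions

Hit rate = 20/31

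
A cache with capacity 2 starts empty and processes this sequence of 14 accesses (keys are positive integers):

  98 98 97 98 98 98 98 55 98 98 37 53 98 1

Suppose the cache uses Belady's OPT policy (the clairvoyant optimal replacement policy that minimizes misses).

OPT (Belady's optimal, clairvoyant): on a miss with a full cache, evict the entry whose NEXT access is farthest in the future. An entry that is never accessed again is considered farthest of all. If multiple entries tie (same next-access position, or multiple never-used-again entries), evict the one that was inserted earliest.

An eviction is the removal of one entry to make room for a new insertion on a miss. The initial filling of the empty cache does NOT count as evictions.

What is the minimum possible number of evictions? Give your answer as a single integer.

Answer: 4

Derivation:
OPT (Belady) simulation (capacity=2):
  1. access 98: MISS. Cache: [98]
  2. access 98: HIT. Next use of 98: step 4. Cache: [98]
  3. access 97: MISS. Cache: [98 97]
  4. access 98: HIT. Next use of 98: step 5. Cache: [98 97]
  5. access 98: HIT. Next use of 98: step 6. Cache: [98 97]
  6. access 98: HIT. Next use of 98: step 7. Cache: [98 97]
  7. access 98: HIT. Next use of 98: step 9. Cache: [98 97]
  8. access 55: MISS, evict 97 (next use: never). Cache: [98 55]
  9. access 98: HIT. Next use of 98: step 10. Cache: [98 55]
  10. access 98: HIT. Next use of 98: step 13. Cache: [98 55]
  11. access 37: MISS, evict 55 (next use: never). Cache: [98 37]
  12. access 53: MISS, evict 37 (next use: never). Cache: [98 53]
  13. access 98: HIT. Next use of 98: never. Cache: [98 53]
  14. access 1: MISS, evict 98 (next use: never). Cache: [53 1]
Total: 8 hits, 6 misses, 4 evictions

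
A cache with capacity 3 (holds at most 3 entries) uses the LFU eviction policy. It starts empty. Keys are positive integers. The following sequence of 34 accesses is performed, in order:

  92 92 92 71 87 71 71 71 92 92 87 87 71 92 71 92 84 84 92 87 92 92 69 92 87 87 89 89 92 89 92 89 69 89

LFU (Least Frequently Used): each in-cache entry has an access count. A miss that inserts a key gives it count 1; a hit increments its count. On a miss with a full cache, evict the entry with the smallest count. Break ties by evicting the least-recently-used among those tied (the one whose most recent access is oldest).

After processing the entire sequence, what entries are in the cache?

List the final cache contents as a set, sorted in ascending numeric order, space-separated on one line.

Answer: 71 89 92

Derivation:
LFU simulation (capacity=3):
  1. access 92: MISS. Cache: [92(c=1)]
  2. access 92: HIT, count now 2. Cache: [92(c=2)]
  3. access 92: HIT, count now 3. Cache: [92(c=3)]
  4. access 71: MISS. Cache: [71(c=1) 92(c=3)]
  5. access 87: MISS. Cache: [71(c=1) 87(c=1) 92(c=3)]
  6. access 71: HIT, count now 2. Cache: [87(c=1) 71(c=2) 92(c=3)]
  7. access 71: HIT, count now 3. Cache: [87(c=1) 92(c=3) 71(c=3)]
  8. access 71: HIT, count now 4. Cache: [87(c=1) 92(c=3) 71(c=4)]
  9. access 92: HIT, count now 4. Cache: [87(c=1) 71(c=4) 92(c=4)]
  10. access 92: HIT, count now 5. Cache: [87(c=1) 71(c=4) 92(c=5)]
  11. access 87: HIT, count now 2. Cache: [87(c=2) 71(c=4) 92(c=5)]
  12. access 87: HIT, count now 3. Cache: [87(c=3) 71(c=4) 92(c=5)]
  13. access 71: HIT, count now 5. Cache: [87(c=3) 92(c=5) 71(c=5)]
  14. access 92: HIT, count now 6. Cache: [87(c=3) 71(c=5) 92(c=6)]
  15. access 71: HIT, count now 6. Cache: [87(c=3) 92(c=6) 71(c=6)]
  16. access 92: HIT, count now 7. Cache: [87(c=3) 71(c=6) 92(c=7)]
  17. access 84: MISS, evict 87(c=3). Cache: [84(c=1) 71(c=6) 92(c=7)]
  18. access 84: HIT, count now 2. Cache: [84(c=2) 71(c=6) 92(c=7)]
  19. access 92: HIT, count now 8. Cache: [84(c=2) 71(c=6) 92(c=8)]
  20. access 87: MISS, evict 84(c=2). Cache: [87(c=1) 71(c=6) 92(c=8)]
  21. access 92: HIT, count now 9. Cache: [87(c=1) 71(c=6) 92(c=9)]
  22. access 92: HIT, count now 10. Cache: [87(c=1) 71(c=6) 92(c=10)]
  23. access 69: MISS, evict 87(c=1). Cache: [69(c=1) 71(c=6) 92(c=10)]
  24. access 92: HIT, count now 11. Cache: [69(c=1) 71(c=6) 92(c=11)]
  25. access 87: MISS, evict 69(c=1). Cache: [87(c=1) 71(c=6) 92(c=11)]
  26. access 87: HIT, count now 2. Cache: [87(c=2) 71(c=6) 92(c=11)]
  27. access 89: MISS, evict 87(c=2). Cache: [89(c=1) 71(c=6) 92(c=11)]
  28. access 89: HIT, count now 2. Cache: [89(c=2) 71(c=6) 92(c=11)]
  29. access 92: HIT, count now 12. Cache: [89(c=2) 71(c=6) 92(c=12)]
  30. access 89: HIT, count now 3. Cache: [89(c=3) 71(c=6) 92(c=12)]
  31. access 92: HIT, count now 13. Cache: [89(c=3) 71(c=6) 92(c=13)]
  32. access 89: HIT, count now 4. Cache: [89(c=4) 71(c=6) 92(c=13)]
  33. access 69: MISS, evict 89(c=4). Cache: [69(c=1) 71(c=6) 92(c=13)]
  34. access 89: MISS, evict 69(c=1). Cache: [89(c=1) 71(c=6) 92(c=13)]
Total: 24 hits, 10 misses, 7 evictions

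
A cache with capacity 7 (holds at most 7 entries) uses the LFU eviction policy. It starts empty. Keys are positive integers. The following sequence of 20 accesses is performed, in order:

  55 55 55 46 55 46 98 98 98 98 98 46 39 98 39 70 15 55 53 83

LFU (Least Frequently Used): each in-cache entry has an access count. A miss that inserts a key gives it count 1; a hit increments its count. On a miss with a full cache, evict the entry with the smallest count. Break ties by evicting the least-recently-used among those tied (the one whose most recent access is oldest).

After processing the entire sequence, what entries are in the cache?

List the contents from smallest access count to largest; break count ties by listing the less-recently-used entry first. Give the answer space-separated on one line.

Answer: 15 53 83 39 46 55 98

Derivation:
LFU simulation (capacity=7):
  1. access 55: MISS. Cache: [55(c=1)]
  2. access 55: HIT, count now 2. Cache: [55(c=2)]
  3. access 55: HIT, count now 3. Cache: [55(c=3)]
  4. access 46: MISS. Cache: [46(c=1) 55(c=3)]
  5. access 55: HIT, count now 4. Cache: [46(c=1) 55(c=4)]
  6. access 46: HIT, count now 2. Cache: [46(c=2) 55(c=4)]
  7. access 98: MISS. Cache: [98(c=1) 46(c=2) 55(c=4)]
  8. access 98: HIT, count now 2. Cache: [46(c=2) 98(c=2) 55(c=4)]
  9. access 98: HIT, count now 3. Cache: [46(c=2) 98(c=3) 55(c=4)]
  10. access 98: HIT, count now 4. Cache: [46(c=2) 55(c=4) 98(c=4)]
  11. access 98: HIT, count now 5. Cache: [46(c=2) 55(c=4) 98(c=5)]
  12. access 46: HIT, count now 3. Cache: [46(c=3) 55(c=4) 98(c=5)]
  13. access 39: MISS. Cache: [39(c=1) 46(c=3) 55(c=4) 98(c=5)]
  14. access 98: HIT, count now 6. Cache: [39(c=1) 46(c=3) 55(c=4) 98(c=6)]
  15. access 39: HIT, count now 2. Cache: [39(c=2) 46(c=3) 55(c=4) 98(c=6)]
  16. access 70: MISS. Cache: [70(c=1) 39(c=2) 46(c=3) 55(c=4) 98(c=6)]
  17. access 15: MISS. Cache: [70(c=1) 15(c=1) 39(c=2) 46(c=3) 55(c=4) 98(c=6)]
  18. access 55: HIT, count now 5. Cache: [70(c=1) 15(c=1) 39(c=2) 46(c=3) 55(c=5) 98(c=6)]
  19. access 53: MISS. Cache: [70(c=1) 15(c=1) 53(c=1) 39(c=2) 46(c=3) 55(c=5) 98(c=6)]
  20. access 83: MISS, evict 70(c=1). Cache: [15(c=1) 53(c=1) 83(c=1) 39(c=2) 46(c=3) 55(c=5) 98(c=6)]
Total: 12 hits, 8 misses, 1 evictions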